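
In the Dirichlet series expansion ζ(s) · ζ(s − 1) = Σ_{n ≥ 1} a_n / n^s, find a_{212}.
σ(212) = 378

In the product (Σ m^0/m^s)(Σ k / k^s) = Σ (Σ_{d | n} d) / n^s, the coefficient of 1/n^s is σ(n) = Σ_{d | n} d. For n = 212, divisors are [1, 2, 4, 53, 106, 212]; summing: σ(212) = 378.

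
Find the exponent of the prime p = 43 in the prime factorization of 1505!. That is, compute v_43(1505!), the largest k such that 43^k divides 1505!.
v_43(1505!) = 35

Legendre's formula: v_p(n!) = Σ_{k ≥ 1} ⌊n / p^k⌋. For p = 43, n = 1505, the terms are:
  ⌊1505/43^1⌋ = ⌊1505/43⌋ = 35
(the next term ⌊1505/43^2⌋ = 0, terminating the sum). Summing: v_43(1505!) = 35 = 35.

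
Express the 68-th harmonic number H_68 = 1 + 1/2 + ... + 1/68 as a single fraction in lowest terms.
H_68 = 14094018321907827923954201611/2933773379069966367528193600

Direct summation: H_68 = 1 + 1/2 + ... + 1/68. The least common denominator is lcm(1, ..., 68) = 79211881234889091923261227200; over this denominator the numerator is 79211881234889091923261227200 + 39605940617444545961630613600 + 26403960411629697307753742400 + 19802970308722272980815306800 + 15842376246977818384652245440 + 13201980205814848653876871200 + 11315983033555584560465889600 + 9901485154361136490407653400 + 8801320137209899102584580800 + 7921188123488909192326122720 + 7201080112262644720296475200 + 6600990102907424326938435600 + 6093221633453007071020094400 + 5657991516777792280232944800 + 5280792082325939461550748480 + 4950742577180568245203826700 + 4659522425581711289603601600 + 4400660068604949551292290400 + 4169046380783636417013748800 + 3960594061744454596163061360 + 3771994344518528186821963200 + 3600540056131322360148237600 + 3443994836299525735793966400 + 3300495051453712163469217800 + 3168475249395563676930449088 + 3046610816726503535510047200 + 2933773379069966367528193600 + 2828995758388896140116472400 + 2731444180513416962871076800 + 2640396041162969730775374240 + 2555221975319002965266491200 + 2475371288590284122601913350 + 2400360037420881573432158400 + 2329761212790855644801800800 + 2263196606711116912093177920 + 2200330034302474775646145200 + 2140861654997002484412465600 + 2084523190391818208506874400 + 2031073877817669023673364800 + 1980297030872227298081530680 + 1931997103289977851786859200 + 1885997172259264093410981600 + 1842136772904397486587470400 + 1800270028065661180074118800 + 1760264027441979820516916160 + 1721997418149762867896983200 + 1685359175210406211133217600 + 1650247525726856081734608900 + 1616569004793654937209412800 + 1584237624697781838465224544 + 1553174141860570429867867200 + 1523305408363251767755023600 + 1494563796884699847608702400 + 1466886689534983183764096800 + 1440216022452528944059295040 + 1414497879194448070058236200 + 1389682126927878805671249600 + 1365722090256708481435538400 + 1342574258218459185140020800 + 1320198020581484865387687120 + 1298555430080149047922315200 + 1277610987659501482633245600 + 1257331448172842728940654400 + 1237685644295142061300956675 + 1218644326690601414204018880 + 1200180018710440786716079200 + 1182266884102822267511361600 + 1164880606395427822400900400 = 380538494691511353946763443497, so H_68 = 380538494691511353946763443497/79211881234889091923261227200; reducing by gcd(380538494691511353946763443497, 79211881234889091923261227200) = 27 gives 14094018321907827923954201611/2933773379069966367528193600 ≈ 4.80406. (The PNT-adjacent estimate ln(68) + γ ≈ 4.79672 matches within O(1/n).)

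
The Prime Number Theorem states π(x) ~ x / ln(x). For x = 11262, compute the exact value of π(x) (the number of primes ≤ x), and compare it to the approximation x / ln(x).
π(11262) = 1362;  x/ln(x) ≈ 1207.18;  relative error ≈ 11.37%.

Directly count primes up to 11262: π(11262) = 1362. The PNT approximation gives 11262/ln(11262) ≈ 11262/9.32919 ≈ 1207.18. Relative error (π(x) − x/ln(x)) / π(x) ≈ 11.37%; the approximation is known to undercount slightly (Li(x) is a better estimate).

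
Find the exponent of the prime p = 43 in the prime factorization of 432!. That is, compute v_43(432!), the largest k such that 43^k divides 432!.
v_43(432!) = 10

Legendre's formula: v_p(n!) = Σ_{k ≥ 1} ⌊n / p^k⌋. For p = 43, n = 432, the terms are:
  ⌊432/43^1⌋ = ⌊432/43⌋ = 10
(the next term ⌊432/43^2⌋ = 0, terminating the sum). Summing: v_43(432!) = 10 = 10.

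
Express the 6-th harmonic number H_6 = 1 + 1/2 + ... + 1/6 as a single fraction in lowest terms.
H_6 = 49/20

Direct summation: H_6 = 1 + 1/2 + ... + 1/6. The least common denominator is lcm(1, ..., 6) = 60; over this denominator the numerator is 60 + 30 + 20 + 15 + 12 + 10 = 147, so H_6 = 147/60; reducing by gcd(147, 60) = 3 gives 49/20 ≈ 2.45000. (The PNT-adjacent estimate ln(6) + γ ≈ 2.36898 matches within O(1/n).)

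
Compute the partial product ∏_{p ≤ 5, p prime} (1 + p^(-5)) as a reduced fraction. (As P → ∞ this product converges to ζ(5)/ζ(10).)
∏ = 349591/337500

The primes p ≤ 5 are [2, 3, 5]. For each, (1 + 1/p^5) = (p^5 + 1)/p^5. Multiplying these fractions over p ∈ [2, 3, 5] gives 349591/337500. (In the limit P → ∞ this tends to ζ(5)/ζ(10).)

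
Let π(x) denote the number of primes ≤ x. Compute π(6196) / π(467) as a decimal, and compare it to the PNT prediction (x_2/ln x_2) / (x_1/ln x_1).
π(6196)/π(467) = 804/91 ≈ 8.8352;  PNT prediction ≈ 9.3393.

π(467) = 91 and π(6196) = 804, so π(6196)/π(467) ≈ 8.8352. The PNT-predicted ratio is (6196/ln(6196)) / (467/ln(467)) ≈ 9.3393. The two agree to within a few percent, as expected.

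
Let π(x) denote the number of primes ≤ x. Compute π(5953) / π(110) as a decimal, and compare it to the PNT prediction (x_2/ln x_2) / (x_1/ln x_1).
π(5953)/π(110) = 781/29 ≈ 26.9310;  PNT prediction ≈ 29.2673.

π(110) = 29 and π(5953) = 781, so π(5953)/π(110) ≈ 26.9310. The PNT-predicted ratio is (5953/ln(5953)) / (110/ln(110)) ≈ 29.2673. The two agree to within a few percent, as expected.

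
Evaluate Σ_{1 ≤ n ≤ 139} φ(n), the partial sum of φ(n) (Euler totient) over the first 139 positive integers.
Σ_{n ≤ 139} φ(n) = 5952

Compute φ(n) for each 1 ≤ n ≤ 139: φ(1) = 1, φ(2) = 1, φ(3) = 2, φ(4) = 2, φ(5) = 4, φ(6) = 2, φ(7) = 6, φ(8) = 4, φ(9) = 6, φ(10) = 4, φ(11) = 10, φ(12) = 4, φ(13) = 12, φ(14) = 6, φ(15) = 8, φ(16) = 8, φ(17) = 16, φ(18) = 6, φ(19) = 18, φ(20) = 8, φ(21) = 12, φ(22) = 10, φ(23) = 22, φ(24) = 8, φ(25) = 20, φ(26) = 12, φ(27) = 18, φ(28) = 12, φ(29) = 28, φ(30) = 8, φ(31) = 30, φ(32) = 16, φ(33) = 20, φ(34) = 16, φ(35) = 24, φ(36) = 12, φ(37) = 36, φ(38) = 18, φ(39) = 24, φ(40) = 16, φ(41) = 40, φ(42) = 12, φ(43) = 42, φ(44) = 20, φ(45) = 24, φ(46) = 22, φ(47) = 46, φ(48) = 16, φ(49) = 42, φ(50) = 20, φ(51) = 32, φ(52) = 24, φ(53) = 52, φ(54) = 18, φ(55) = 40, φ(56) = 24, φ(57) = 36, φ(58) = 28, φ(59) = 58, φ(60) = 16, φ(61) = 60, φ(62) = 30, φ(63) = 36, φ(64) = 32, φ(65) = 48, φ(66) = 20, φ(67) = 66, φ(68) = 32, φ(69) = 44, φ(70) = 24, φ(71) = 70, φ(72) = 24, φ(73) = 72, φ(74) = 36, φ(75) = 40, φ(76) = 36, φ(77) = 60, φ(78) = 24, φ(79) = 78, φ(80) = 32, φ(81) = 54, φ(82) = 40, φ(83) = 82, φ(84) = 24, φ(85) = 64, φ(86) = 42, φ(87) = 56, φ(88) = 40, φ(89) = 88, φ(90) = 24, φ(91) = 72, φ(92) = 44, φ(93) = 60, φ(94) = 46, φ(95) = 72, φ(96) = 32, φ(97) = 96, φ(98) = 42, φ(99) = 60, φ(100) = 40, φ(101) = 100, φ(102) = 32, φ(103) = 102, φ(104) = 48, φ(105) = 48, φ(106) = 52, φ(107) = 106, φ(108) = 36, φ(109) = 108, φ(110) = 40, φ(111) = 72, φ(112) = 48, φ(113) = 112, φ(114) = 36, φ(115) = 88, φ(116) = 56, φ(117) = 72, φ(118) = 58, φ(119) = 96, φ(120) = 32, φ(121) = 110, φ(122) = 60, φ(123) = 80, φ(124) = 60, φ(125) = 100, φ(126) = 36, φ(127) = 126, φ(128) = 64, φ(129) = 84, φ(130) = 48, φ(131) = 130, φ(132) = 40, φ(133) = 108, φ(134) = 66, φ(135) = 72, φ(136) = 64, φ(137) = 136, φ(138) = 44, φ(139) = 138. Summing all 139 values: 5952. (Average order: Σ_{n ≤ x} φ(n) ~ (3/π²) x². For x = 139, (3/π²)·139² ≈ 5872.88.)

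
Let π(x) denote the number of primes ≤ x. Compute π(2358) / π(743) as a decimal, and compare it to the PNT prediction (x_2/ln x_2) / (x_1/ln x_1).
π(2358)/π(743) = 350/132 ≈ 2.6515;  PNT prediction ≈ 2.7016.

π(743) = 132 and π(2358) = 350, so π(2358)/π(743) ≈ 2.6515. The PNT-predicted ratio is (2358/ln(2358)) / (743/ln(743)) ≈ 2.7016. The two agree to within a few percent, as expected.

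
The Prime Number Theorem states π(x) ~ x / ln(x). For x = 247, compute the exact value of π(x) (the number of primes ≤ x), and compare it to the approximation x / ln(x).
π(247) = 53;  x/ln(x) ≈ 44.83;  relative error ≈ 15.41%.

Directly count primes up to 247: π(247) = 53. The PNT approximation gives 247/ln(247) ≈ 247/5.50939 ≈ 44.83. Relative error (π(x) − x/ln(x)) / π(x) ≈ 15.41%; the approximation is known to undercount slightly (Li(x) is a better estimate).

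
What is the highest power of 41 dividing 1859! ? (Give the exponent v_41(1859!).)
v_41(1859!) = 46

Legendre's formula: v_p(n!) = Σ_{k ≥ 1} ⌊n / p^k⌋. For p = 41, n = 1859, the terms are:
  ⌊1859/41^1⌋ = ⌊1859/41⌋ = 45
  ⌊1859/41^2⌋ = ⌊1859/1681⌋ = 1
(the next term ⌊1859/41^3⌋ = 0, terminating the sum). Summing: v_41(1859!) = 45 + 1 = 46.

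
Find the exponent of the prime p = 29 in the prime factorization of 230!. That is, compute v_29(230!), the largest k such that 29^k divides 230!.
v_29(230!) = 7

Legendre's formula: v_p(n!) = Σ_{k ≥ 1} ⌊n / p^k⌋. For p = 29, n = 230, the terms are:
  ⌊230/29^1⌋ = ⌊230/29⌋ = 7
(the next term ⌊230/29^2⌋ = 0, terminating the sum). Summing: v_29(230!) = 7 = 7.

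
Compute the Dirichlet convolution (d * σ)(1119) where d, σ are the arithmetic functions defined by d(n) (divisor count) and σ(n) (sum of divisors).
(d * σ)(1119) = 2256

Divisors of 1119: [1, 3, 373, 1119]. For each d | 1119:
  d = 1: d(1) · σ(1119/1) = 1 · 1496 = 1496
  d = 3: d(3) · σ(1119/3) = 2 · 374 = 748
  d = 373: d(373) · σ(1119/373) = 2 · 4 = 8
  d = 1119: d(1119) · σ(1119/1119) = 4 · 1 = 4
Summing: (d * σ)(1119) = 1496 + 748 + 8 + 4 = 2256.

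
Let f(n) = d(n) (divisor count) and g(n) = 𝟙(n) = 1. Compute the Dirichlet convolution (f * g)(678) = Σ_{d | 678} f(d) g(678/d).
(d * 𝟙)(678) = 27

Divisors of 678: [1, 2, 3, 6, 113, 226, 339, 678]. For each d | 678:
  d = 1: d(1) · 𝟙(678/1) = 1 · 1 = 1
  d = 2: d(2) · 𝟙(678/2) = 2 · 1 = 2
  d = 3: d(3) · 𝟙(678/3) = 2 · 1 = 2
  d = 6: d(6) · 𝟙(678/6) = 4 · 1 = 4
  d = 113: d(113) · 𝟙(678/113) = 2 · 1 = 2
  d = 226: d(226) · 𝟙(678/226) = 4 · 1 = 4
  d = 339: d(339) · 𝟙(678/339) = 4 · 1 = 4
  d = 678: d(678) · 𝟙(678/678) = 8 · 1 = 8
Summing: (d * 𝟙)(678) = 1 + 2 + 2 + 4 + 2 + 4 + 4 + 8 = 27.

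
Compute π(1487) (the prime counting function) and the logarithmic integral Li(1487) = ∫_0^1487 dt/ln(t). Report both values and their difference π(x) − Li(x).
π(1487) = 236;  Li(1487) ≈ 246.03;  π(x) − Li(x) ≈ -10.03.

Direct count of primes ≤ 1487 gives π(1487) = 236. Numerical evaluation of the logarithmic integral gives Li(1487) ≈ 246.03. The difference π(x) − Li(x) ≈ -10.03 is typically negative for small/moderate x (Li(x) overestimates), though Littlewood's theorem shows this sign changes infinitely often.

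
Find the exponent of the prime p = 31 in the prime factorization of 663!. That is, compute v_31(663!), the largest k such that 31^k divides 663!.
v_31(663!) = 21

Legendre's formula: v_p(n!) = Σ_{k ≥ 1} ⌊n / p^k⌋. For p = 31, n = 663, the terms are:
  ⌊663/31^1⌋ = ⌊663/31⌋ = 21
(the next term ⌊663/31^2⌋ = 0, terminating the sum). Summing: v_31(663!) = 21 = 21.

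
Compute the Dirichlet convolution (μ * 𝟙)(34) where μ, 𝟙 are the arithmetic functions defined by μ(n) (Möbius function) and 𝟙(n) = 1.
(μ * 𝟙)(34) = 0

Divisors of 34: [1, 2, 17, 34]. For each d | 34:
  d = 1: μ(1) · 𝟙(34/1) = 1 · 1 = 1
  d = 2: μ(2) · 𝟙(34/2) = -1 · 1 = -1
  d = 17: μ(17) · 𝟙(34/17) = -1 · 1 = -1
  d = 34: μ(34) · 𝟙(34/34) = 1 · 1 = 1
Summing: (μ * 𝟙)(34) = 1 + -1 + -1 + 1 = 0.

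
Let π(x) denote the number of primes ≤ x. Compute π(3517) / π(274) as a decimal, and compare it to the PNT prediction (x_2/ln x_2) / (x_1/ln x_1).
π(3517)/π(274) = 491/58 ≈ 8.4655;  PNT prediction ≈ 8.8237.

π(274) = 58 and π(3517) = 491, so π(3517)/π(274) ≈ 8.4655. The PNT-predicted ratio is (3517/ln(3517)) / (274/ln(274)) ≈ 8.8237. The two agree to within a few percent, as expected.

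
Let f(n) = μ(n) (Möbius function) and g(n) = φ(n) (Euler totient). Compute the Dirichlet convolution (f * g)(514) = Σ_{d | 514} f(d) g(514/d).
(μ * φ)(514) = 0

Divisors of 514: [1, 2, 257, 514]. For each d | 514:
  d = 1: μ(1) · φ(514/1) = 1 · 256 = 256
  d = 2: μ(2) · φ(514/2) = -1 · 256 = -256
  d = 257: μ(257) · φ(514/257) = -1 · 1 = -1
  d = 514: μ(514) · φ(514/514) = 1 · 1 = 1
Summing: (μ * φ)(514) = 256 + -256 + -1 + 1 = 0.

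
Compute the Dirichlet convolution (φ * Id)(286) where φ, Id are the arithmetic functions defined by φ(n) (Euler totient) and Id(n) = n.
(φ * Id)(286) = 1575

Divisors of 286: [1, 2, 11, 13, 22, 26, 143, 286]. For each d | 286:
  d = 1: φ(1) · Id(286/1) = 1 · 286 = 286
  d = 2: φ(2) · Id(286/2) = 1 · 143 = 143
  d = 11: φ(11) · Id(286/11) = 10 · 26 = 260
  d = 13: φ(13) · Id(286/13) = 12 · 22 = 264
  d = 22: φ(22) · Id(286/22) = 10 · 13 = 130
  d = 26: φ(26) · Id(286/26) = 12 · 11 = 132
  d = 143: φ(143) · Id(286/143) = 120 · 2 = 240
  d = 286: φ(286) · Id(286/286) = 120 · 1 = 120
Summing: (φ * Id)(286) = 286 + 143 + 260 + 264 + 130 + 132 + 240 + 120 = 1575.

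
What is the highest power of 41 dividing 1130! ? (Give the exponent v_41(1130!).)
v_41(1130!) = 27

Legendre's formula: v_p(n!) = Σ_{k ≥ 1} ⌊n / p^k⌋. For p = 41, n = 1130, the terms are:
  ⌊1130/41^1⌋ = ⌊1130/41⌋ = 27
(the next term ⌊1130/41^2⌋ = 0, terminating the sum). Summing: v_41(1130!) = 27 = 27.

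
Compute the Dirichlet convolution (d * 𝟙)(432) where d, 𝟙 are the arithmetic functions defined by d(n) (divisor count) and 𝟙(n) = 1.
(d * 𝟙)(432) = 150

Divisors of 432: [1, 2, 3, 4, 6, 8, 9, 12, 16, 18, 24, 27, 36, 48, 54, 72, 108, 144, 216, 432]. For each d | 432:
  d = 1: d(1) · 𝟙(432/1) = 1 · 1 = 1
  d = 2: d(2) · 𝟙(432/2) = 2 · 1 = 2
  d = 3: d(3) · 𝟙(432/3) = 2 · 1 = 2
  d = 4: d(4) · 𝟙(432/4) = 3 · 1 = 3
  d = 6: d(6) · 𝟙(432/6) = 4 · 1 = 4
  d = 8: d(8) · 𝟙(432/8) = 4 · 1 = 4
  d = 9: d(9) · 𝟙(432/9) = 3 · 1 = 3
  d = 12: d(12) · 𝟙(432/12) = 6 · 1 = 6
  d = 16: d(16) · 𝟙(432/16) = 5 · 1 = 5
  d = 18: d(18) · 𝟙(432/18) = 6 · 1 = 6
  d = 24: d(24) · 𝟙(432/24) = 8 · 1 = 8
  d = 27: d(27) · 𝟙(432/27) = 4 · 1 = 4
  d = 36: d(36) · 𝟙(432/36) = 9 · 1 = 9
  d = 48: d(48) · 𝟙(432/48) = 10 · 1 = 10
  d = 54: d(54) · 𝟙(432/54) = 8 · 1 = 8
  d = 72: d(72) · 𝟙(432/72) = 12 · 1 = 12
  d = 108: d(108) · 𝟙(432/108) = 12 · 1 = 12
  d = 144: d(144) · 𝟙(432/144) = 15 · 1 = 15
  d = 216: d(216) · 𝟙(432/216) = 16 · 1 = 16
  d = 432: d(432) · 𝟙(432/432) = 20 · 1 = 20
Summing: (d * 𝟙)(432) = 1 + 2 + 2 + 3 + 4 + 4 + 3 + 6 + 5 + 6 + 8 + 4 + 9 + 10 + 8 + 12 + 12 + 15 + 16 + 20 = 150.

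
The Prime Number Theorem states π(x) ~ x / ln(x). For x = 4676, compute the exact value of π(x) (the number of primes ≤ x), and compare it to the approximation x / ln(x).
π(4676) = 632;  x/ln(x) ≈ 553.36;  relative error ≈ 12.44%.

Directly count primes up to 4676: π(4676) = 632. The PNT approximation gives 4676/ln(4676) ≈ 4676/8.45020 ≈ 553.36. Relative error (π(x) − x/ln(x)) / π(x) ≈ 12.44%; the approximation is known to undercount slightly (Li(x) is a better estimate).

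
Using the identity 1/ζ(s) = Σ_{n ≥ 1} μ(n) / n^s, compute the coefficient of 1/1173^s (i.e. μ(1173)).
μ(1173) = -1

Factor n = 1173 = 3 · 17 · 23. μ(n) = 0 if any exponent ≥ 2 (not squarefree); otherwise μ(n) = (−1)^{ω(n)} where ω(n) is the number of distinct prime factors. Applying: μ(1173) = -1.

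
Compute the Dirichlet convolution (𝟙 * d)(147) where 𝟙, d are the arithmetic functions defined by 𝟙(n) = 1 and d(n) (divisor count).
(𝟙 * d)(147) = 18

Divisors of 147: [1, 3, 7, 21, 49, 147]. For each d | 147:
  d = 1: 𝟙(1) · d(147/1) = 1 · 6 = 6
  d = 3: 𝟙(3) · d(147/3) = 1 · 3 = 3
  d = 7: 𝟙(7) · d(147/7) = 1 · 4 = 4
  d = 21: 𝟙(21) · d(147/21) = 1 · 2 = 2
  d = 49: 𝟙(49) · d(147/49) = 1 · 2 = 2
  d = 147: 𝟙(147) · d(147/147) = 1 · 1 = 1
Summing: (𝟙 * d)(147) = 6 + 3 + 4 + 2 + 2 + 1 = 18.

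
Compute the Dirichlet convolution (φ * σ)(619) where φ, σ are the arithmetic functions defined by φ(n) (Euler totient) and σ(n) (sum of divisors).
(φ * σ)(619) = 1238

Divisors of 619: [1, 619]. For each d | 619:
  d = 1: φ(1) · σ(619/1) = 1 · 620 = 620
  d = 619: φ(619) · σ(619/619) = 618 · 1 = 618
Summing: (φ * σ)(619) = 620 + 618 = 1238.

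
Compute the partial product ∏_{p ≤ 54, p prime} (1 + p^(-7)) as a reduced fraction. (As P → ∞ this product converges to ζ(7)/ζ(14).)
∏ = 309952223984670960543603211891856695601672510675385627534277668624533812457091991127236052954668734671204274242309849088/307404601692723276790274585782287621574695329443342398483341336503340384695750533342769593387518417543812906517214978125

The primes p ≤ 54 are [2, 3, 5, 7, 11, 13, 17, 19, 23, 29, 31, 37, 41, 43, 47, 53]. For each, (1 + 1/p^7) = (p^7 + 1)/p^7. Multiplying these fractions over p ∈ [2, 3, 5, 7, 11, 13, 17, 19, 23, 29, 31, 37, 41, 43, 47, 53] gives 309952223984670960543603211891856695601672510675385627534277668624533812457091991127236052954668734671204274242309849088/307404601692723276790274585782287621574695329443342398483341336503340384695750533342769593387518417543812906517214978125. (In the limit P → ∞ this tends to ζ(7)/ζ(14).)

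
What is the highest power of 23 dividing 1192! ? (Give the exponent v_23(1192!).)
v_23(1192!) = 53

Legendre's formula: v_p(n!) = Σ_{k ≥ 1} ⌊n / p^k⌋. For p = 23, n = 1192, the terms are:
  ⌊1192/23^1⌋ = ⌊1192/23⌋ = 51
  ⌊1192/23^2⌋ = ⌊1192/529⌋ = 2
(the next term ⌊1192/23^3⌋ = 0, terminating the sum). Summing: v_23(1192!) = 51 + 2 = 53.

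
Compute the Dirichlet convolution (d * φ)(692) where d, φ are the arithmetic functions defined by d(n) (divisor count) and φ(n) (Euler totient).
(d * φ)(692) = 1218

Divisors of 692: [1, 2, 4, 173, 346, 692]. For each d | 692:
  d = 1: d(1) · φ(692/1) = 1 · 344 = 344
  d = 2: d(2) · φ(692/2) = 2 · 172 = 344
  d = 4: d(4) · φ(692/4) = 3 · 172 = 516
  d = 173: d(173) · φ(692/173) = 2 · 2 = 4
  d = 346: d(346) · φ(692/346) = 4 · 1 = 4
  d = 692: d(692) · φ(692/692) = 6 · 1 = 6
Summing: (d * φ)(692) = 344 + 344 + 516 + 4 + 4 + 6 = 1218.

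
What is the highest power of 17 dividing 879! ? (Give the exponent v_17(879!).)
v_17(879!) = 54

Legendre's formula: v_p(n!) = Σ_{k ≥ 1} ⌊n / p^k⌋. For p = 17, n = 879, the terms are:
  ⌊879/17^1⌋ = ⌊879/17⌋ = 51
  ⌊879/17^2⌋ = ⌊879/289⌋ = 3
(the next term ⌊879/17^3⌋ = 0, terminating the sum). Summing: v_17(879!) = 51 + 3 = 54.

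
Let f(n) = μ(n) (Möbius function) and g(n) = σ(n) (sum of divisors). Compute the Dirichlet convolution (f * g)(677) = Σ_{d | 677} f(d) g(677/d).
(μ * σ)(677) = 677

Divisors of 677: [1, 677]. For each d | 677:
  d = 1: μ(1) · σ(677/1) = 1 · 678 = 678
  d = 677: μ(677) · σ(677/677) = -1 · 1 = -1
Summing: (μ * σ)(677) = 678 + -1 = 677.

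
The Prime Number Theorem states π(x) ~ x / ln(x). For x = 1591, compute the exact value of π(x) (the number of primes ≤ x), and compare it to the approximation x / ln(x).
π(1591) = 250;  x/ln(x) ≈ 215.81;  relative error ≈ 13.67%.

Directly count primes up to 1591: π(1591) = 250. The PNT approximation gives 1591/ln(1591) ≈ 1591/7.37212 ≈ 215.81. Relative error (π(x) − x/ln(x)) / π(x) ≈ 13.67%; the approximation is known to undercount slightly (Li(x) is a better estimate).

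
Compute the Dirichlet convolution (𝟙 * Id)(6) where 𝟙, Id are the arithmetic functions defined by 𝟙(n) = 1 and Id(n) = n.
(𝟙 * Id)(6) = 12

Divisors of 6: [1, 2, 3, 6]. For each d | 6:
  d = 1: 𝟙(1) · Id(6/1) = 1 · 6 = 6
  d = 2: 𝟙(2) · Id(6/2) = 1 · 3 = 3
  d = 3: 𝟙(3) · Id(6/3) = 1 · 2 = 2
  d = 6: 𝟙(6) · Id(6/6) = 1 · 1 = 1
Summing: (𝟙 * Id)(6) = 6 + 3 + 2 + 1 = 12.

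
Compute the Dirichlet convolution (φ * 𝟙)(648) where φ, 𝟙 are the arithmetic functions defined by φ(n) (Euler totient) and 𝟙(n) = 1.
(φ * 𝟙)(648) = 648

Divisors of 648: [1, 2, 3, 4, 6, 8, 9, 12, 18, 24, 27, 36, 54, 72, 81, 108, 162, 216, 324, 648]. For each d | 648:
  d = 1: φ(1) · 𝟙(648/1) = 1 · 1 = 1
  d = 2: φ(2) · 𝟙(648/2) = 1 · 1 = 1
  d = 3: φ(3) · 𝟙(648/3) = 2 · 1 = 2
  d = 4: φ(4) · 𝟙(648/4) = 2 · 1 = 2
  d = 6: φ(6) · 𝟙(648/6) = 2 · 1 = 2
  d = 8: φ(8) · 𝟙(648/8) = 4 · 1 = 4
  d = 9: φ(9) · 𝟙(648/9) = 6 · 1 = 6
  d = 12: φ(12) · 𝟙(648/12) = 4 · 1 = 4
  d = 18: φ(18) · 𝟙(648/18) = 6 · 1 = 6
  d = 24: φ(24) · 𝟙(648/24) = 8 · 1 = 8
  d = 27: φ(27) · 𝟙(648/27) = 18 · 1 = 18
  d = 36: φ(36) · 𝟙(648/36) = 12 · 1 = 12
  d = 54: φ(54) · 𝟙(648/54) = 18 · 1 = 18
  d = 72: φ(72) · 𝟙(648/72) = 24 · 1 = 24
  d = 81: φ(81) · 𝟙(648/81) = 54 · 1 = 54
  d = 108: φ(108) · 𝟙(648/108) = 36 · 1 = 36
  d = 162: φ(162) · 𝟙(648/162) = 54 · 1 = 54
  d = 216: φ(216) · 𝟙(648/216) = 72 · 1 = 72
  d = 324: φ(324) · 𝟙(648/324) = 108 · 1 = 108
  d = 648: φ(648) · 𝟙(648/648) = 216 · 1 = 216
Summing: (φ * 𝟙)(648) = 1 + 1 + 2 + 2 + 2 + 4 + 6 + 4 + 6 + 8 + 18 + 12 + 18 + 24 + 54 + 36 + 54 + 72 + 108 + 216 = 648.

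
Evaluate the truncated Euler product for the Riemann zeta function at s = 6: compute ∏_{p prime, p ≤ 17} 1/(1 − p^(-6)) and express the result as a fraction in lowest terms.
∏ = 3816568575537013278125/3751506094174038687744

The primes p ≤ 17 are [2, 3, 5, 7, 11, 13, 17]. For each prime, (1 − 1/p^6)^(-1) = p^6 / (p^6 − 1). The product is (1 − 1/2^6)^(-1), (1 − 1/3^6)^(-1), (1 − 1/5^6)^(-1), (1 − 1/7^6)^(-1), (1 − 1/11^6)^(-1), (1 − 1/13^6)^(-1), (1 − 1/17^6)^(-1) = ∏ p^6 / (p^6 − 1) = 3816568575537013278125/3751506094174038687744.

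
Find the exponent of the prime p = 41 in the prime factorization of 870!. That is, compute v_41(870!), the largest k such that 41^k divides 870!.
v_41(870!) = 21

Legendre's formula: v_p(n!) = Σ_{k ≥ 1} ⌊n / p^k⌋. For p = 41, n = 870, the terms are:
  ⌊870/41^1⌋ = ⌊870/41⌋ = 21
(the next term ⌊870/41^2⌋ = 0, terminating the sum). Summing: v_41(870!) = 21 = 21.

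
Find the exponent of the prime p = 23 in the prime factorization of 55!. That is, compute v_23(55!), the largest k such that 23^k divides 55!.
v_23(55!) = 2

Legendre's formula: v_p(n!) = Σ_{k ≥ 1} ⌊n / p^k⌋. For p = 23, n = 55, the terms are:
  ⌊55/23^1⌋ = ⌊55/23⌋ = 2
(the next term ⌊55/23^2⌋ = 0, terminating the sum). Summing: v_23(55!) = 2 = 2.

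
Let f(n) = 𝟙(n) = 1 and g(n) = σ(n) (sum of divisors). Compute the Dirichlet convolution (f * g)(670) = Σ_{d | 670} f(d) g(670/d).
(𝟙 * σ)(670) = 1932

Divisors of 670: [1, 2, 5, 10, 67, 134, 335, 670]. For each d | 670:
  d = 1: 𝟙(1) · σ(670/1) = 1 · 1224 = 1224
  d = 2: 𝟙(2) · σ(670/2) = 1 · 408 = 408
  d = 5: 𝟙(5) · σ(670/5) = 1 · 204 = 204
  d = 10: 𝟙(10) · σ(670/10) = 1 · 68 = 68
  d = 67: 𝟙(67) · σ(670/67) = 1 · 18 = 18
  d = 134: 𝟙(134) · σ(670/134) = 1 · 6 = 6
  d = 335: 𝟙(335) · σ(670/335) = 1 · 3 = 3
  d = 670: 𝟙(670) · σ(670/670) = 1 · 1 = 1
Summing: (𝟙 * σ)(670) = 1224 + 408 + 204 + 68 + 18 + 6 + 3 + 1 = 1932.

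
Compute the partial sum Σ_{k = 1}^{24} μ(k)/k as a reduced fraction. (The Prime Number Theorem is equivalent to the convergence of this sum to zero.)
Σ μ(k)/k = -249979/223092870

Values of μ(k) for 1 ≤ k ≤ 24: μ(1) = 1, μ(2) = -1, μ(3) = -1, μ(5) = -1, μ(6) = 1, μ(7) = -1, μ(10) = 1, μ(11) = -1, μ(13) = -1, μ(14) = 1, μ(15) = 1, μ(17) = -1, μ(19) = -1, μ(21) = 1, μ(22) = 1, μ(23) = -1, with μ = 0 on non-squarefree integers. Summing μ(k)/k for k where μ(k) ≠ 0 gives -249979/223092870 ≈ -0.0011. (PNT ⟺ this sum → 0 as n → ∞.)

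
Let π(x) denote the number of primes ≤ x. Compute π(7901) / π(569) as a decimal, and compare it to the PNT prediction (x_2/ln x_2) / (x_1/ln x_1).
π(7901)/π(569) = 998/104 ≈ 9.5962;  PNT prediction ≈ 9.8153.

π(569) = 104 and π(7901) = 998, so π(7901)/π(569) ≈ 9.5962. The PNT-predicted ratio is (7901/ln(7901)) / (569/ln(569)) ≈ 9.8153. The two agree to within a few percent, as expected.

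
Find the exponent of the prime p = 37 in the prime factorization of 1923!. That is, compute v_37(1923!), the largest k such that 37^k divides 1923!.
v_37(1923!) = 52

Legendre's formula: v_p(n!) = Σ_{k ≥ 1} ⌊n / p^k⌋. For p = 37, n = 1923, the terms are:
  ⌊1923/37^1⌋ = ⌊1923/37⌋ = 51
  ⌊1923/37^2⌋ = ⌊1923/1369⌋ = 1
(the next term ⌊1923/37^3⌋ = 0, terminating the sum). Summing: v_37(1923!) = 51 + 1 = 52.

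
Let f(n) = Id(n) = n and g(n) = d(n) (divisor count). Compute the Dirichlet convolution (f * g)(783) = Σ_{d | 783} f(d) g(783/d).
(Id * d)(783) = 1798

Divisors of 783: [1, 3, 9, 27, 29, 87, 261, 783]. For each d | 783:
  d = 1: Id(1) · d(783/1) = 1 · 8 = 8
  d = 3: Id(3) · d(783/3) = 3 · 6 = 18
  d = 9: Id(9) · d(783/9) = 9 · 4 = 36
  d = 27: Id(27) · d(783/27) = 27 · 2 = 54
  d = 29: Id(29) · d(783/29) = 29 · 4 = 116
  d = 87: Id(87) · d(783/87) = 87 · 3 = 261
  d = 261: Id(261) · d(783/261) = 261 · 2 = 522
  d = 783: Id(783) · d(783/783) = 783 · 1 = 783
Summing: (Id * d)(783) = 8 + 18 + 36 + 54 + 116 + 261 + 522 + 783 = 1798.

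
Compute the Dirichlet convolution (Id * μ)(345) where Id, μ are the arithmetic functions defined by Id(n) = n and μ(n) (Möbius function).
(Id * μ)(345) = 176

Divisors of 345: [1, 3, 5, 15, 23, 69, 115, 345]. For each d | 345:
  d = 1: Id(1) · μ(345/1) = 1 · -1 = -1
  d = 3: Id(3) · μ(345/3) = 3 · 1 = 3
  d = 5: Id(5) · μ(345/5) = 5 · 1 = 5
  d = 15: Id(15) · μ(345/15) = 15 · -1 = -15
  d = 23: Id(23) · μ(345/23) = 23 · 1 = 23
  d = 69: Id(69) · μ(345/69) = 69 · -1 = -69
  d = 115: Id(115) · μ(345/115) = 115 · -1 = -115
  d = 345: Id(345) · μ(345/345) = 345 · 1 = 345
Summing: (Id * μ)(345) = -1 + 3 + 5 + -15 + 23 + -69 + -115 + 345 = 176.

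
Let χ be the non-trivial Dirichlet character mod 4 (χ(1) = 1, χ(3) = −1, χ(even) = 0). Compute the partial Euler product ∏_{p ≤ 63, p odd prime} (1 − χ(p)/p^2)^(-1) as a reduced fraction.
∏ = 41649646786025278187758845901/45453901250007819878400000000

The odd primes p ≤ 63 are [3, 5, 7, 11, 13, 17, 19, 23, 29, 31, 37, 41, 43, 47, 53, 59, 61]. For each, χ(p) = 1 if p ≡ 1 mod 4, χ(p) = −1 if p ≡ 3 mod 4. Taking (1 − χ(p)/p^2)^(-1) = p^2/(p^2 − χ(p)): (1 − (-1)/3^2)^(-1) · (1 − (1)/5^2)^(-1) · (1 − (-1)/7^2)^(-1) · (1 − (-1)/11^2)^(-1) · (1 − (1)/13^2)^(-1) · (1 − (1)/17^2)^(-1) · (1 − (-1)/19^2)^(-1) · (1 − (-1)/23^2)^(-1) · (1 − (1)/29^2)^(-1) · (1 − (-1)/31^2)^(-1) · (1 − (1)/37^2)^(-1) · (1 − (1)/41^2)^(-1) · (1 − (-1)/43^2)^(-1) · (1 − (-1)/47^2)^(-1) · (1 − (1)/53^2)^(-1) · (1 − (-1)/59^2)^(-1) · (1 − (1)/61^2)^(-1) = 41649646786025278187758845901/45453901250007819878400000000.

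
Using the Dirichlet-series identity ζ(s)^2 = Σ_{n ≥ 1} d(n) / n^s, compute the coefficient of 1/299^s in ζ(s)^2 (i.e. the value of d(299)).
d(299) = 4

ζ(s)^2 = (Σ 1/m^s)(Σ 1/k^s). The coefficient of 1/n^s in the product is the number of ordered pairs (m, k) with mk = n, which equals d(n). For n = 299, divisors are [1, 13, 23, 299], so d(299) = 4.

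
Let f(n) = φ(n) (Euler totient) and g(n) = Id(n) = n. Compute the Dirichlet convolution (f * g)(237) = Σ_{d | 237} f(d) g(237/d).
(φ * Id)(237) = 785

Divisors of 237: [1, 3, 79, 237]. For each d | 237:
  d = 1: φ(1) · Id(237/1) = 1 · 237 = 237
  d = 3: φ(3) · Id(237/3) = 2 · 79 = 158
  d = 79: φ(79) · Id(237/79) = 78 · 3 = 234
  d = 237: φ(237) · Id(237/237) = 156 · 1 = 156
Summing: (φ * Id)(237) = 237 + 158 + 234 + 156 = 785.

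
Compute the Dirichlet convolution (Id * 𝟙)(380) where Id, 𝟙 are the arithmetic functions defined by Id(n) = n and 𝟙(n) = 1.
(Id * 𝟙)(380) = 840

Divisors of 380: [1, 2, 4, 5, 10, 19, 20, 38, 76, 95, 190, 380]. For each d | 380:
  d = 1: Id(1) · 𝟙(380/1) = 1 · 1 = 1
  d = 2: Id(2) · 𝟙(380/2) = 2 · 1 = 2
  d = 4: Id(4) · 𝟙(380/4) = 4 · 1 = 4
  d = 5: Id(5) · 𝟙(380/5) = 5 · 1 = 5
  d = 10: Id(10) · 𝟙(380/10) = 10 · 1 = 10
  d = 19: Id(19) · 𝟙(380/19) = 19 · 1 = 19
  d = 20: Id(20) · 𝟙(380/20) = 20 · 1 = 20
  d = 38: Id(38) · 𝟙(380/38) = 38 · 1 = 38
  d = 76: Id(76) · 𝟙(380/76) = 76 · 1 = 76
  d = 95: Id(95) · 𝟙(380/95) = 95 · 1 = 95
  d = 190: Id(190) · 𝟙(380/190) = 190 · 1 = 190
  d = 380: Id(380) · 𝟙(380/380) = 380 · 1 = 380
Summing: (Id * 𝟙)(380) = 1 + 2 + 4 + 5 + 10 + 19 + 20 + 38 + 76 + 95 + 190 + 380 = 840.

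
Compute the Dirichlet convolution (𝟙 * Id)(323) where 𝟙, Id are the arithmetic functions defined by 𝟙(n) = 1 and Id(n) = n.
(𝟙 * Id)(323) = 360

Divisors of 323: [1, 17, 19, 323]. For each d | 323:
  d = 1: 𝟙(1) · Id(323/1) = 1 · 323 = 323
  d = 17: 𝟙(17) · Id(323/17) = 1 · 19 = 19
  d = 19: 𝟙(19) · Id(323/19) = 1 · 17 = 17
  d = 323: 𝟙(323) · Id(323/323) = 1 · 1 = 1
Summing: (𝟙 * Id)(323) = 323 + 19 + 17 + 1 = 360.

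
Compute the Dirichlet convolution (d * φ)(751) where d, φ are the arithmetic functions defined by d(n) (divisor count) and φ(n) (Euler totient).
(d * φ)(751) = 752

Divisors of 751: [1, 751]. For each d | 751:
  d = 1: d(1) · φ(751/1) = 1 · 750 = 750
  d = 751: d(751) · φ(751/751) = 2 · 1 = 2
Summing: (d * φ)(751) = 750 + 2 = 752.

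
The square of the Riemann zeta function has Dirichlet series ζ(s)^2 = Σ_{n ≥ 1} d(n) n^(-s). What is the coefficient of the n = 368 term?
d(368) = 10

ζ(s)^2 = (Σ 1/m^s)(Σ 1/k^s). The coefficient of 1/n^s in the product is the number of ordered pairs (m, k) with mk = n, which equals d(n). For n = 368, divisors are [1, 2, 4, 8, 16, 23, 46, 92, 184, 368], so d(368) = 10.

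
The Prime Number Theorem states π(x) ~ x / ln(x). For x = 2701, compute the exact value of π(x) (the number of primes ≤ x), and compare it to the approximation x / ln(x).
π(2701) = 393;  x/ln(x) ≈ 341.84;  relative error ≈ 13.02%.

Directly count primes up to 2701: π(2701) = 393. The PNT approximation gives 2701/ln(2701) ≈ 2701/7.90138 ≈ 341.84. Relative error (π(x) − x/ln(x)) / π(x) ≈ 13.02%; the approximation is known to undercount slightly (Li(x) is a better estimate).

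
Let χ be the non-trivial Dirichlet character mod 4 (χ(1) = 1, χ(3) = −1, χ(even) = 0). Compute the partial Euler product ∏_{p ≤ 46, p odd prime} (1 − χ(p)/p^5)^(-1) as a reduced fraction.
∏ = 32740559305695385712389870979185370874149053476477367448414215/32866839245274949258617282425703153368289421339680491851218944

The odd primes p ≤ 46 are [3, 5, 7, 11, 13, 17, 19, 23, 29, 31, 37, 41, 43]. For each, χ(p) = 1 if p ≡ 1 mod 4, χ(p) = −1 if p ≡ 3 mod 4. Taking (1 − χ(p)/p^5)^(-1) = p^5/(p^5 − χ(p)): (1 − (-1)/3^5)^(-1) · (1 − (1)/5^5)^(-1) · (1 − (-1)/7^5)^(-1) · (1 − (-1)/11^5)^(-1) · (1 − (1)/13^5)^(-1) · (1 − (1)/17^5)^(-1) · (1 − (-1)/19^5)^(-1) · (1 − (-1)/23^5)^(-1) · (1 − (1)/29^5)^(-1) · (1 − (-1)/31^5)^(-1) · (1 − (1)/37^5)^(-1) · (1 − (1)/41^5)^(-1) · (1 − (-1)/43^5)^(-1) = 32740559305695385712389870979185370874149053476477367448414215/32866839245274949258617282425703153368289421339680491851218944.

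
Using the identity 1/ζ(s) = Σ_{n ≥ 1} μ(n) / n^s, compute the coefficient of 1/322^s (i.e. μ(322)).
μ(322) = -1

Factor n = 322 = 2 · 7 · 23. μ(n) = 0 if any exponent ≥ 2 (not squarefree); otherwise μ(n) = (−1)^{ω(n)} where ω(n) is the number of distinct prime factors. Applying: μ(322) = -1.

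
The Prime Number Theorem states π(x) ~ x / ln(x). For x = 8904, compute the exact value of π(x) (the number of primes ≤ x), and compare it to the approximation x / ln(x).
π(8904) = 1108;  x/ln(x) ≈ 979.08;  relative error ≈ 11.64%.

Directly count primes up to 8904: π(8904) = 1108. The PNT approximation gives 8904/ln(8904) ≈ 8904/9.09426 ≈ 979.08. Relative error (π(x) − x/ln(x)) / π(x) ≈ 11.64%; the approximation is known to undercount slightly (Li(x) is a better estimate).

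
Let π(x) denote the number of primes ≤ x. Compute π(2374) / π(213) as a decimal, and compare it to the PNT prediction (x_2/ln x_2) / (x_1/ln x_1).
π(2374)/π(213) = 351/47 ≈ 7.4681;  PNT prediction ≈ 7.6881.

π(213) = 47 and π(2374) = 351, so π(2374)/π(213) ≈ 7.4681. The PNT-predicted ratio is (2374/ln(2374)) / (213/ln(213)) ≈ 7.6881. The two agree to within a few percent, as expected.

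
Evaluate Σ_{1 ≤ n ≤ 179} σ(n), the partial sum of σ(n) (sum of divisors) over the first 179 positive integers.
Σ_{n ≤ 179} σ(n) = 26274

Compute σ(n) for each 1 ≤ n ≤ 179: σ(1) = 1, σ(2) = 3, σ(3) = 4, σ(4) = 7, σ(5) = 6, σ(6) = 12, σ(7) = 8, σ(8) = 15, σ(9) = 13, σ(10) = 18, σ(11) = 12, σ(12) = 28, σ(13) = 14, σ(14) = 24, σ(15) = 24, σ(16) = 31, σ(17) = 18, σ(18) = 39, σ(19) = 20, σ(20) = 42, σ(21) = 32, σ(22) = 36, σ(23) = 24, σ(24) = 60, σ(25) = 31, σ(26) = 42, σ(27) = 40, σ(28) = 56, σ(29) = 30, σ(30) = 72, σ(31) = 32, σ(32) = 63, σ(33) = 48, σ(34) = 54, σ(35) = 48, σ(36) = 91, σ(37) = 38, σ(38) = 60, σ(39) = 56, σ(40) = 90, σ(41) = 42, σ(42) = 96, σ(43) = 44, σ(44) = 84, σ(45) = 78, σ(46) = 72, σ(47) = 48, σ(48) = 124, σ(49) = 57, σ(50) = 93, σ(51) = 72, σ(52) = 98, σ(53) = 54, σ(54) = 120, σ(55) = 72, σ(56) = 120, σ(57) = 80, σ(58) = 90, σ(59) = 60, σ(60) = 168, σ(61) = 62, σ(62) = 96, σ(63) = 104, σ(64) = 127, σ(65) = 84, σ(66) = 144, σ(67) = 68, σ(68) = 126, σ(69) = 96, σ(70) = 144, σ(71) = 72, σ(72) = 195, σ(73) = 74, σ(74) = 114, σ(75) = 124, σ(76) = 140, σ(77) = 96, σ(78) = 168, σ(79) = 80, σ(80) = 186, σ(81) = 121, σ(82) = 126, σ(83) = 84, σ(84) = 224, σ(85) = 108, σ(86) = 132, σ(87) = 120, σ(88) = 180, σ(89) = 90, σ(90) = 234, σ(91) = 112, σ(92) = 168, σ(93) = 128, σ(94) = 144, σ(95) = 120, σ(96) = 252, σ(97) = 98, σ(98) = 171, σ(99) = 156, σ(100) = 217, σ(101) = 102, σ(102) = 216, σ(103) = 104, σ(104) = 210, σ(105) = 192, σ(106) = 162, σ(107) = 108, σ(108) = 280, σ(109) = 110, σ(110) = 216, σ(111) = 152, σ(112) = 248, σ(113) = 114, σ(114) = 240, σ(115) = 144, σ(116) = 210, σ(117) = 182, σ(118) = 180, σ(119) = 144, σ(120) = 360, σ(121) = 133, σ(122) = 186, σ(123) = 168, σ(124) = 224, σ(125) = 156, σ(126) = 312, σ(127) = 128, σ(128) = 255, σ(129) = 176, σ(130) = 252, σ(131) = 132, σ(132) = 336, σ(133) = 160, σ(134) = 204, σ(135) = 240, σ(136) = 270, σ(137) = 138, σ(138) = 288, σ(139) = 140, σ(140) = 336, σ(141) = 192, σ(142) = 216, σ(143) = 168, σ(144) = 403, σ(145) = 180, σ(146) = 222, σ(147) = 228, σ(148) = 266, σ(149) = 150, σ(150) = 372, σ(151) = 152, σ(152) = 300, σ(153) = 234, σ(154) = 288, σ(155) = 192, σ(156) = 392, σ(157) = 158, σ(158) = 240, σ(159) = 216, σ(160) = 378, σ(161) = 192, σ(162) = 363, σ(163) = 164, σ(164) = 294, σ(165) = 288, σ(166) = 252, σ(167) = 168, σ(168) = 480, σ(169) = 183, σ(170) = 324, σ(171) = 260, σ(172) = 308, σ(173) = 174, σ(174) = 360, σ(175) = 248, σ(176) = 372, σ(177) = 240, σ(178) = 270, σ(179) = 180. Summing all 179 values: 26274. (Average order: Σ_{n ≤ x} σ(n) ~ (π²/12) x². For x = 179, (π²/12)·179² ≈ 26352.67.)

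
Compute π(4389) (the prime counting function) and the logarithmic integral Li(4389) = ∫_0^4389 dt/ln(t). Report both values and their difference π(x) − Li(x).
π(4389) = 597;  Li(4389) ≈ 612.00;  π(x) − Li(x) ≈ -15.00.

Direct count of primes ≤ 4389 gives π(4389) = 597. Numerical evaluation of the logarithmic integral gives Li(4389) ≈ 612.00. The difference π(x) − Li(x) ≈ -15.00 is typically negative for small/moderate x (Li(x) overestimates), though Littlewood's theorem shows this sign changes infinitely often.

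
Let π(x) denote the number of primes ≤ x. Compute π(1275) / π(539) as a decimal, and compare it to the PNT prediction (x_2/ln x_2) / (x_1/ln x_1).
π(1275)/π(539) = 205/99 ≈ 2.0707;  PNT prediction ≈ 2.0807.

π(539) = 99 and π(1275) = 205, so π(1275)/π(539) ≈ 2.0707. The PNT-predicted ratio is (1275/ln(1275)) / (539/ln(539)) ≈ 2.0807. The two agree to within a few percent, as expected.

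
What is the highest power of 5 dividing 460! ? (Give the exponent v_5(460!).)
v_5(460!) = 113

Legendre's formula: v_p(n!) = Σ_{k ≥ 1} ⌊n / p^k⌋. For p = 5, n = 460, the terms are:
  ⌊460/5^1⌋ = ⌊460/5⌋ = 92
  ⌊460/5^2⌋ = ⌊460/25⌋ = 18
  ⌊460/5^3⌋ = ⌊460/125⌋ = 3
(the next term ⌊460/5^4⌋ = 0, terminating the sum). Summing: v_5(460!) = 92 + 18 + 3 = 113.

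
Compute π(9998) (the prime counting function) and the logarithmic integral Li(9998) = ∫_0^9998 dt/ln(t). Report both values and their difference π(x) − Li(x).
π(9998) = 1229;  Li(9998) ≈ 1245.92;  π(x) − Li(x) ≈ -16.92.

Direct count of primes ≤ 9998 gives π(9998) = 1229. Numerical evaluation of the logarithmic integral gives Li(9998) ≈ 1245.92. The difference π(x) − Li(x) ≈ -16.92 is typically negative for small/moderate x (Li(x) overestimates), though Littlewood's theorem shows this sign changes infinitely often.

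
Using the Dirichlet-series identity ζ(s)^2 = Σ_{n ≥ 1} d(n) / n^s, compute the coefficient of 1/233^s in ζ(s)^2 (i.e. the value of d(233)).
d(233) = 2

ζ(s)^2 = (Σ 1/m^s)(Σ 1/k^s). The coefficient of 1/n^s in the product is the number of ordered pairs (m, k) with mk = n, which equals d(n). For n = 233, divisors are [1, 233], so d(233) = 2.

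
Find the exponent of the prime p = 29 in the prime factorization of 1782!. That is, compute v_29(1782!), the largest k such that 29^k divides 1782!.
v_29(1782!) = 63

Legendre's formula: v_p(n!) = Σ_{k ≥ 1} ⌊n / p^k⌋. For p = 29, n = 1782, the terms are:
  ⌊1782/29^1⌋ = ⌊1782/29⌋ = 61
  ⌊1782/29^2⌋ = ⌊1782/841⌋ = 2
(the next term ⌊1782/29^3⌋ = 0, terminating the sum). Summing: v_29(1782!) = 61 + 2 = 63.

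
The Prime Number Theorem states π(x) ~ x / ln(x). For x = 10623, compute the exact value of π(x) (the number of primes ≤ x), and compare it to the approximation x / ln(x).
π(10623) = 1295;  x/ln(x) ≈ 1145.86;  relative error ≈ 11.52%.

Directly count primes up to 10623: π(10623) = 1295. The PNT approximation gives 10623/ln(10623) ≈ 10623/9.27078 ≈ 1145.86. Relative error (π(x) − x/ln(x)) / π(x) ≈ 11.52%; the approximation is known to undercount slightly (Li(x) is a better estimate).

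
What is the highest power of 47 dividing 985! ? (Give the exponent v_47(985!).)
v_47(985!) = 20

Legendre's formula: v_p(n!) = Σ_{k ≥ 1} ⌊n / p^k⌋. For p = 47, n = 985, the terms are:
  ⌊985/47^1⌋ = ⌊985/47⌋ = 20
(the next term ⌊985/47^2⌋ = 0, terminating the sum). Summing: v_47(985!) = 20 = 20.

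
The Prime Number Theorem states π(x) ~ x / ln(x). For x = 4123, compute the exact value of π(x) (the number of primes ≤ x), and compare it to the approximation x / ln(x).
π(4123) = 566;  x/ln(x) ≈ 495.29;  relative error ≈ 12.49%.

Directly count primes up to 4123: π(4123) = 566. The PNT approximation gives 4123/ln(4123) ≈ 4123/8.32434 ≈ 495.29. Relative error (π(x) − x/ln(x)) / π(x) ≈ 12.49%; the approximation is known to undercount slightly (Li(x) is a better estimate).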